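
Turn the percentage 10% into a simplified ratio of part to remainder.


10% means 10 parts out of 100; remainder = 90
Part : remainder = 10:90
GCD = 10
= 1:9

1:9


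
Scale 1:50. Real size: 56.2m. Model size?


Model size = real / scale
= 56.2 / 50
= 1.1240 m

1.1240 m


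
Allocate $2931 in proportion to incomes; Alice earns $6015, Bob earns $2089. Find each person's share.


Total income = 6015 + 2089 = $8104
Alice: $2931 × 6015/8104 = $2175.46
Bob: $2931 × 2089/8104 = $755.54
= Alice: $2175.46, Bob: $755.54

Alice: $2175.46, Bob: $755.54


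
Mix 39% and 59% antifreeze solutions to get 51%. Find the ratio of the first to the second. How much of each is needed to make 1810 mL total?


Let x parts of 39% mix with y parts of 59%.
39x + 59y = 51(x + y)
39x + 59y = 51x + 51y
x(39 - 51) = y(51 - 59)
x/y = (59 - 51)/(51 - 39) = 8/12
Simplify: 2:3
Total parts = 5; one part = 1810/5 = 362.00 mL
39% solution: 2×362.00 = 724.00 mL
59% solution: 3×362.00 = 1086.00 mL
= ratio 2:3; 724.00 mL and 1086.00 mL

ratio 2:3; 724.00 mL and 1086.00 mL


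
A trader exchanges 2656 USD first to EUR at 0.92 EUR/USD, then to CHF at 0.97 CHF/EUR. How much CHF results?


Step 1: 2656 USD × 0.92 = 2443.52 EUR
Step 2: 2443.52 EUR × 0.97 = 2370.21 CHF
Implied rate USD→CHF = 0.92 × 0.97 = 0.8924
= 2370.21 CHF

2370.21 CHF


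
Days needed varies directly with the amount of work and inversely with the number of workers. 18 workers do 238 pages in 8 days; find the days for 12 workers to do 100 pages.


Days ∝ work / workers, so d₂ = d₁ × (m₁/m₂) × (w₂/w₁)
Workers factor (inverse): 18/12 = 1.5000
Work factor (direct): 100/238 ≈ 0.4202
d₂ = 8 × 18/12 × 100/238 = (8 × 18 × 100) / (12 × 238) = 14400/2856
≈ 5.04 days

5.04 days


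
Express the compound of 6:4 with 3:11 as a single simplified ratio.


Compound ratio = (6×3) : (4×11)
= 18:44
GCD = 2
= 9:22

9:22


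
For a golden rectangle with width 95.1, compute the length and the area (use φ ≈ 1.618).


φ = (1 + √5) / 2 ≈ 1.618
Length = width × φ = 95.1 × 1.618 = 153.8718
≈ 153.87
Area = width × length = 95.1 × 153.8718 = 14633.20818 ≈ 14633.21
= Length: 153.87, Area: 14633.21

Length: 153.87, Area: 14633.21


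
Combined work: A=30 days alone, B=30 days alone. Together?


Rate of A = 1/30 per day
Rate of B = 1/30 per day
Combined rate = 1/30 + 1/30 = 60/900 ≈ 0.0667 per day
Days = 1 / combined rate = 900/60
= 15.00 days

15.00 days


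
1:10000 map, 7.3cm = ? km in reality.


Real distance = map distance × scale
= 7.3cm × 10000
= 73000 cm = 730.0 m
= 0.730 km

0.730 km


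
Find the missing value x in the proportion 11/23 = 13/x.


Cross multiply: 11 × x = 23 × 13
11x = 299
x = 299 / 11
= 27.18

27.18


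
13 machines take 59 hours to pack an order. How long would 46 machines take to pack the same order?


Inverse proportion: x × y = constant
k = 13 × 59 = 767
y₂ = k / 46 = 767 / 46
= 16.67

16.67


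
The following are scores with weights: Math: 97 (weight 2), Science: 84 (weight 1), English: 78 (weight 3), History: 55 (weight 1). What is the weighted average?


Numerator = 97×2 + 84×1 + 78×3 + 55×1
= 194 + 84 + 234 + 55
= 567
Total weight = 7
Weighted avg = 567/7
= 81.00

81.00


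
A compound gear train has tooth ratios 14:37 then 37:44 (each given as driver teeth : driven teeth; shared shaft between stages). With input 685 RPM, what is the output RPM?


Stage 1: RPM_B = RPM_A × t_A/t_B = 685 × 14/37 = 9590/37 ≈ 259.19
B and C share a shaft → RPM_C = RPM_B
Stage 2: RPM_D = RPM_C × t_C/t_D = RPM_A × (t_A×t_C)/(t_B×t_D)
Overall ratio = (14×37)/(37×44) = 518/1628
RPM_D = 685 × 518/1628 = 354830/1628
≈ 217.95 RPM

217.95 RPM


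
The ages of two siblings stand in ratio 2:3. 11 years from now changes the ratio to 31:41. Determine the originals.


Let A = 2k, B = 3k.
(2k + 11) / (3k + 11) = 31/41
Cross-multiply: 41(2k + 11) = 31(3k + 11)
82k + 451 = 93k + 341
82k - 93k = 341 - 451
-11k = -110
k = -110/-11 = 10
A = 2×10 = 20, B = 3×10 = 30
= A = 20, B = 30

A = 20, B = 30


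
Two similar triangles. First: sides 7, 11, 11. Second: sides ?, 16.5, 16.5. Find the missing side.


Scale factor = 16.5/11 = 1.5
Missing side = 7 × 1.5
= 10.5

10.5


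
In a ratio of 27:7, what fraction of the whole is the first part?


Total parts = 27 + 7 = 34
First part: 27/34 = 27/34
= 27/34

27/34


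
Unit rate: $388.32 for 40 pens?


Unit rate = total / quantity
= 388.32 / 40
= $9.71 per unit

$9.71 per unit


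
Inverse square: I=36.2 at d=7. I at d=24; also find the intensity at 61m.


I₁d₁² = I₂d₂²
I at 24m = 36.2 × (7/24)² = 36.2 × 49/576 = 1773.8/576 ≈ 3.0795
I at 61m = 36.2 × (7/61)² = 36.2 × 49/3721 = 1773.8/3721 ≈ 0.4767
= 3.0795 and 0.4767

3.0795 and 0.4767


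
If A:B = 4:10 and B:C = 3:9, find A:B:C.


Match B: multiply A:B by 3 → 12:30
Multiply B:C by 10 → 30:90
Combined: 12:30:90
GCD = 6
= 2:5:15

2:5:15


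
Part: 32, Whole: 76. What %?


Percentage = (part / whole) × 100
= (32 / 76) × 100
≈ 42.11%

42.11%


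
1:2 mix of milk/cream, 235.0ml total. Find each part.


Total parts = 1 + 2 = 3
milk: 235.0 × 1/3 = 78.3ml
cream: 235.0 × 2/3 = 156.7ml
= 78.3ml and 156.7ml

78.3ml and 156.7ml


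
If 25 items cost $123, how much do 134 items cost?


Direct proportion: y/x = constant
k = 123/25 = 4.9200
y₂ = k × 134 = 123 × 134 / 25 = 16482/25
= 659.28

659.28


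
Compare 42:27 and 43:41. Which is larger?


42/27 = 1.5556
43/41 = 1.0488
1.5556 > 1.0488, so 42:27 is greater
= 42:27

42:27


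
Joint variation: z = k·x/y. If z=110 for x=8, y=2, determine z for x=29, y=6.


z = k·x/y
Solve for k using the known point: k = z·y/x = 110×2/8 = 220/8 = 27.5000
Now evaluate at x=29, y=6:
z = k × 29 / 6 = (220 × 29) / (8 × 6) = 6380/48
≈ 132.9167

132.9167


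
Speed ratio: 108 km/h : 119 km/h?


Ratio = 108:119
GCD = 1
Simplified = 108:119
Time ratio (same distance) = 119:108
Speed ratio = 108:119

108:119


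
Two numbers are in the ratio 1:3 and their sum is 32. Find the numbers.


Let A = 1k, B = 3k.
1k + 3k = 32
4k = 32 → k = 32/4 = 8
A = 1×8 = 8, B = 3×8 = 24
= A = 8, B = 24

A = 8, B = 24


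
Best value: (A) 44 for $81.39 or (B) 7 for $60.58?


Deal A: $81.39/44 = $1.8498/unit
Deal B: $60.58/7 = $8.6543/unit
A is cheaper per unit
= Deal A

Deal A


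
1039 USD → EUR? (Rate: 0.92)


Amount × rate = 1039 × 0.92
= 955.88 EUR

955.88 EUR


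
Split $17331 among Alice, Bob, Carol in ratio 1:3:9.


Total parts = 1 + 3 + 9 = 13
Alice: 17331 × 1/13 = 1333.15
Bob: 17331 × 3/13 = 3999.46
Carol: 17331 × 9/13 = 11998.38
= Alice: $1333.15, Bob: $3999.46, Carol: $11998.38

Alice: $1333.15, Bob: $3999.46, Carol: $11998.38


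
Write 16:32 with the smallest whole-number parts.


GCD(16, 32) = 16
16/16 : 32/16
= 1:2

1:2


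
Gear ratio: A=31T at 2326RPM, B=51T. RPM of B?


Gear ratio = 31:51 = 31:51
RPM_B = RPM_A × (teeth_A / teeth_B)
= 2326 × (31/51)
= 1413.8 RPM

1413.8 RPM


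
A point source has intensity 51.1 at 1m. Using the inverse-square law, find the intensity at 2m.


I₁d₁² = I₂d₂²
I₂ = I₁ × (d₁/d₂)²
= 51.1 × (1/2)²
= 51.1 × 1/4
= 51.1/4
= 12.7750

12.7750


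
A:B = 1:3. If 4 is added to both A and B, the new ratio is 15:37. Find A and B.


Let A = 1k, B = 3k.
(1k + 4) / (3k + 4) = 15/37
Cross-multiply: 37(1k + 4) = 15(3k + 4)
37k + 148 = 45k + 60
37k - 45k = 60 - 148
-8k = -88
k = -88/-8 = 11
A = 1×11 = 11, B = 3×11 = 33
= A = 11, B = 33

A = 11, B = 33


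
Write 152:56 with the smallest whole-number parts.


GCD(152, 56) = 8
152/8 : 56/8
= 19:7

19:7


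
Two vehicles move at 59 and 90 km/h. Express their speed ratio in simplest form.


Ratio = 59:90
GCD = 1
Simplified = 59:90
Time ratio (same distance) = 90:59
Speed ratio = 59:90

59:90


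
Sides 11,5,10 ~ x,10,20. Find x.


Scale factor = 10/5 = 2
Missing side = 11 × 2
= 22.0

22.0


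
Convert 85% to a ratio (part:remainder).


85% means 85 parts out of 100; remainder = 15
Part : remainder = 85:15
GCD = 5
= 17:3

17:3


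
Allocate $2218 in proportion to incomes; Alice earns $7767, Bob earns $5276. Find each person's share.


Total income = 7767 + 5276 = $13043
Alice: $2218 × 7767/13043 = $1320.80
Bob: $2218 × 5276/13043 = $897.20
= Alice: $1320.80, Bob: $897.20

Alice: $1320.80, Bob: $897.20


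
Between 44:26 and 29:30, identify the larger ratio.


44/26 = 1.6923
29/30 = 0.9667
1.6923 > 0.9667, so 44:26 is greater
= 44:26

44:26


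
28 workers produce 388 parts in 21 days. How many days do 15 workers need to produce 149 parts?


Days ∝ work / workers, so d₂ = d₁ × (m₁/m₂) × (w₂/w₁)
Workers factor (inverse): 28/15 ≈ 1.8667
Work factor (direct): 149/388 ≈ 0.3840
d₂ = 21 × 28/15 × 149/388 = (21 × 28 × 149) / (15 × 388) = 87612/5820
≈ 15.05 days

15.05 days


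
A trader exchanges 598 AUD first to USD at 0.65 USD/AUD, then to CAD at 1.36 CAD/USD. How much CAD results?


Step 1: 598 AUD × 0.65 = 388.70 USD
Step 2: 388.70 USD × 1.36 = 528.63 CAD
Implied rate AUD→CAD = 0.65 × 1.36 = 0.8840
= 528.63 CAD

528.63 CAD


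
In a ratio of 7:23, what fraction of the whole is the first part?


Total parts = 7 + 23 = 30
First part: 7/30 = 7/30
= 7/30

7/30


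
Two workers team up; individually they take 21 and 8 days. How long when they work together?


Rate of A = 1/21 per day
Rate of B = 1/8 per day
Combined rate = 1/21 + 1/8 = 29/168 ≈ 0.1726 per day
Days = 1 / combined rate = 168/29
≈ 5.79 days

5.79 days


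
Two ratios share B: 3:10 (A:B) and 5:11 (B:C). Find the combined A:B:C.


Match B: multiply A:B by 5 → 15:50
Multiply B:C by 10 → 50:110
Combined: 15:50:110
GCD = 5
= 3:10:22

3:10:22


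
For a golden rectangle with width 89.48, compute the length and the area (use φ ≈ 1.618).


φ = (1 + √5) / 2 ≈ 1.618
Length = width × φ = 89.48 × 1.618 = 144.77864
≈ 144.78
Area = width × length = 89.48 × 144.77864 = 12954.7927072 ≈ 12954.79
= Length: 144.78, Area: 12954.79

Length: 144.78, Area: 12954.79


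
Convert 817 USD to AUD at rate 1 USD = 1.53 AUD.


Amount × rate = 817 × 1.53
= 1250.01 AUD

1250.01 AUD


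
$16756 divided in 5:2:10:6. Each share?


Total parts = 5 + 2 + 10 + 6 = 23
Part 1: 16756 × 5/23 = 3642.61
Part 2: 16756 × 2/23 = 1457.04
Part 3: 16756 × 10/23 = 7285.22
Part 4: 16756 × 6/23 = 4371.13
= Part 1: $3642.61, Part 2: $1457.04, Part 3: $7285.22, Part 4: $4371.13

Part 1: $3642.61, Part 2: $1457.04, Part 3: $7285.22, Part 4: $4371.13


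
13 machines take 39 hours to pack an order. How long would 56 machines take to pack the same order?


Inverse proportion: x × y = constant
k = 13 × 39 = 507
y₂ = k / 56 = 507 / 56
= 9.05

9.05


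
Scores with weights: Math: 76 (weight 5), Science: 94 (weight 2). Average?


Numerator = 76×5 + 94×2
= 380 + 188
= 568
Total weight = 7
Weighted avg = 568/7
= 81.14

81.14


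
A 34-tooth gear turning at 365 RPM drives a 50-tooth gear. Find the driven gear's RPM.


Gear ratio = 34:50 = 17:25
RPM_B = RPM_A × (teeth_A / teeth_B)
= 365 × (34/50)
= 248.2 RPM

248.2 RPM


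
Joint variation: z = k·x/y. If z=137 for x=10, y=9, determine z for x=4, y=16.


z = k·x/y
Solve for k using the known point: k = z·y/x = 137×9/10 = 1233/10 = 123.3000
Now evaluate at x=4, y=16:
z = k × 4 / 16 = (1233 × 4) / (10 × 16) = 4932/160
= 30.8250

30.8250


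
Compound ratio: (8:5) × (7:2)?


Compound ratio = (8×7) : (5×2)
= 56:10
GCD = 2
= 28:5

28:5


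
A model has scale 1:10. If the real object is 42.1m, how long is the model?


Model size = real / scale
= 42.1 / 10
= 4.2100 m

4.2100 m


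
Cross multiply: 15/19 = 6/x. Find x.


Cross multiply: 15 × x = 19 × 6
15x = 114
x = 114 / 15
= 7.60

7.60


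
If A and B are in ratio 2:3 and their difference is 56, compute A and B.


Let A = 2k, B = 3k.
3k - 2k = 56
1k = 56 → k = 56/1 = 56
A = 2×56 = 112, B = 3×56 = 168
= A = 112, B = 168

A = 112, B = 168


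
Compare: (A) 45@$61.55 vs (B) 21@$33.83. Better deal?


Deal A: $61.55/45 = $1.3678/unit
Deal B: $33.83/21 = $1.6110/unit
A is cheaper per unit
= Deal A

Deal A


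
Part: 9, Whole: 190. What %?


Percentage = (part / whole) × 100
= (9 / 190) × 100
≈ 4.74%

4.74%


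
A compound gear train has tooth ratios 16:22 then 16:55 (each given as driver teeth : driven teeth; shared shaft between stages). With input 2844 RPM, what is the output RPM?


Stage 1: RPM_B = RPM_A × t_A/t_B = 2844 × 16/22 = 45504/22 ≈ 2068.36
B and C share a shaft → RPM_C = RPM_B
Stage 2: RPM_D = RPM_C × t_C/t_D = RPM_A × (t_A×t_C)/(t_B×t_D)
Overall ratio = (16×16)/(22×55) = 256/1210
RPM_D = 2844 × 256/1210 = 728064/1210
≈ 601.71 RPM

601.71 RPM


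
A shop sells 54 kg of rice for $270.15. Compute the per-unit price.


Unit rate = total / quantity
= 270.15 / 54
= $5.00 per unit

$5.00 per unit


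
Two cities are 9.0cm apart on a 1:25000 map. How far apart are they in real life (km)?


Real distance = map distance × scale
= 9.0cm × 25000
= 225000 cm = 2250.0 m
= 2.250 km

2.250 km


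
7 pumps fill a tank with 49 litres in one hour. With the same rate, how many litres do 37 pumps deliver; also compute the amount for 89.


Direct proportion: y/x = constant
k = 49/7 = 7.0000
y at x=37: k × 37 = 49 × 37 / 7 = 1813/7 = 259.00
y at x=89: k × 89 = 49 × 89 / 7 = 4361/7 = 623.00
= 259.00 and 623.00

259.00 and 623.00


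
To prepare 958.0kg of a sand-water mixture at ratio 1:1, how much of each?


Total parts = 1 + 1 = 2
sand: 958.0 × 1/2 = 479.0kg
water: 958.0 × 1/2 = 479.0kg
= 479.0kg and 479.0kg

479.0kg and 479.0kg


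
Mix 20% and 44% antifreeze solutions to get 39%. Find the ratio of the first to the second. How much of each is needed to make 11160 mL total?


Let x parts of 20% mix with y parts of 44%.
20x + 44y = 39(x + y)
20x + 44y = 39x + 39y
x(20 - 39) = y(39 - 44)
x/y = (44 - 39)/(39 - 20) = 5/19
Simplify: 5:19
Total parts = 24; one part = 11160/24 = 465.00 mL
20% solution: 5×465.00 = 2325.00 mL
44% solution: 19×465.00 = 8835.00 mL
= ratio 5:19; 2325.00 mL and 8835.00 mL

ratio 5:19; 2325.00 mL and 8835.00 mL


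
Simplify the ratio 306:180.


GCD(306, 180) = 18
306/18 : 180/18
= 17:10

17:10


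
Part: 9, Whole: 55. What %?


Percentage = (part / whole) × 100
= (9 / 55) × 100
≈ 16.36%

16.36%


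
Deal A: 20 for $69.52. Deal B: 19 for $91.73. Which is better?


Deal A: $69.52/20 = $3.4760/unit
Deal B: $91.73/19 = $4.8279/unit
A is cheaper per unit
= Deal A

Deal A


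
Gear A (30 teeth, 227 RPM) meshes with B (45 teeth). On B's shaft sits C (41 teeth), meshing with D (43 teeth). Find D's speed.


Stage 1: RPM_B = RPM_A × t_A/t_B = 227 × 30/45 = 6810/45 ≈ 151.33
B and C share a shaft → RPM_C = RPM_B
Stage 2: RPM_D = RPM_C × t_C/t_D = RPM_A × (t_A×t_C)/(t_B×t_D)
Overall ratio = (30×41)/(45×43) = 1230/1935
RPM_D = 227 × 1230/1935 = 279210/1935
≈ 144.29 RPM

144.29 RPM


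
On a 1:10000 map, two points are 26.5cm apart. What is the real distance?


Real distance = map distance × scale
= 26.5cm × 10000
= 265000 cm = 2650.0 m
= 2.650 km

2.650 km


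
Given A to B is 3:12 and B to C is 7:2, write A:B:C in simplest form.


Match B: multiply A:B by 7 → 21:84
Multiply B:C by 12 → 84:24
Combined: 21:84:24
GCD = 3
= 7:28:8

7:28:8


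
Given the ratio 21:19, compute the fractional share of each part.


Total parts = 21 + 19 = 40
First part: 21/40 = 21/40
Second part: 19/40 = 19/40
= 21/40 and 19/40

21/40 and 19/40


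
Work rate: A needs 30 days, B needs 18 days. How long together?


Rate of A = 1/30 per day
Rate of B = 1/18 per day
Combined rate = 1/30 + 1/18 = 48/540 ≈ 0.0889 per day
Days = 1 / combined rate = 540/48
= 11.25 days

11.25 days


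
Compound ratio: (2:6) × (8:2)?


Compound ratio = (2×8) : (6×2)
= 16:12
GCD = 4
= 4:3

4:3


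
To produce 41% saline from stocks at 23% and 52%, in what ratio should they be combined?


Let x parts of 23% mix with y parts of 52%.
23x + 52y = 41(x + y)
23x + 52y = 41x + 41y
x(23 - 41) = y(41 - 52)
x/y = (52 - 41)/(41 - 23) = 11/18
Simplify: 11:18
= 11:18

11:18


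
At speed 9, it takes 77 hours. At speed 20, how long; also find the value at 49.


Inverse proportion: x × y = constant
k = 9 × 77 = 693
At x=20: k/20 = 34.65
At x=49: k/49 = 14.14
= 34.65 and 14.14

34.65 and 14.14


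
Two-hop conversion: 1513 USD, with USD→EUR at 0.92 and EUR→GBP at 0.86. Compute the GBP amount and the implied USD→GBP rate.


Step 1: 1513 USD × 0.92 = 1391.96 EUR
Step 2: 1391.96 EUR × 0.86 = 1197.09 GBP
Implied rate USD→GBP = 0.92 × 0.86 = 0.7912
= 1197.09 GBP; implied rate 0.7912 GBP/USD

1197.09 GBP; implied rate 0.7912 GBP/USD


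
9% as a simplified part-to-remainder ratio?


9% means 9 parts out of 100; remainder = 91
Part : remainder = 9:91
GCD = 1
= 9:91

9:91


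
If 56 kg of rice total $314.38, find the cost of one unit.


Unit rate = total / quantity
= 314.38 / 56
= $5.61 per unit

$5.61 per unit


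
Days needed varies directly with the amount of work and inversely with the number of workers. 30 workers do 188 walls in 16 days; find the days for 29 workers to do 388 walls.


Days ∝ work / workers, so d₂ = d₁ × (m₁/m₂) × (w₂/w₁)
Workers factor (inverse): 30/29 ≈ 1.0345
Work factor (direct): 388/188 ≈ 2.0638
d₂ = 16 × 30/29 × 388/188 = (16 × 30 × 388) / (29 × 188) = 186240/5452
≈ 34.16 days

34.16 days


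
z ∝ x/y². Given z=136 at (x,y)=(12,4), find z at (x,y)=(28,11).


z = k·x/y²
Solve for k using the known point: k = z·y²/x = 136×16/12 = 2176/12 ≈ 181.3333
Now evaluate at x=28, y=11:
z = k × 28 / 121 = (2176 × 28) / (12 × 121) = 60928/1452
≈ 41.9614

41.9614


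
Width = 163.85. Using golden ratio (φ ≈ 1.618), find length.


φ = (1 + √5) / 2 ≈ 1.618
Length = width × φ = 163.85 × 1.618 = 265.1093
≈ 265.11

265.11


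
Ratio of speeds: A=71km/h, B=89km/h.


Ratio = 71:89
GCD = 1
Simplified = 71:89
Time ratio (same distance) = 89:71
Speed ratio = 71:89

71:89


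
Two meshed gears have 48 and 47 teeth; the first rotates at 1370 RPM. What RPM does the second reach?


Gear ratio = 48:47 = 48:47
RPM_B = RPM_A × (teeth_A / teeth_B)
= 1370 × (48/47)
= 1399.1 RPM

1399.1 RPM


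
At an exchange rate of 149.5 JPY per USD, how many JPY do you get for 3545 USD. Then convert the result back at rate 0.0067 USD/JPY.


Amount × rate = 3545 × 149.5 = 529977.50 JPY
Round-trip: 529977.50 × 0.0067 = 3550.85 USD
= 529977.50 JPY, then 3550.85 USD

529977.50 JPY, then 3550.85 USD


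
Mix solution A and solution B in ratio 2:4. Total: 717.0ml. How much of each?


Total parts = 2 + 4 = 6
solution A: 717.0 × 2/6 = 239.0ml
solution B: 717.0 × 4/6 = 478.0ml
= 239.0ml and 478.0ml

239.0ml and 478.0ml


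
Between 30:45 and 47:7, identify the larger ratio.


30/45 = 0.6667
47/7 = 6.7143
0.6667 < 6.7143, so 30:45 is less
= 47:7

47:7


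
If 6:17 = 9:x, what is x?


Cross multiply: 6 × x = 17 × 9
6x = 153
x = 153 / 6
= 25.50

25.50


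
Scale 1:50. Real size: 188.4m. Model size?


Model size = real / scale
= 188.4 / 50
= 3.7680 m

3.7680 m


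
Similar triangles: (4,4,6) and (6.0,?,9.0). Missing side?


Scale factor = 6.0/4 = 1.5
Missing side = 4 × 1.5
= 6.0

6.0


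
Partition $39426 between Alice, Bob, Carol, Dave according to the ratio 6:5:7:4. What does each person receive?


Total parts = 6 + 5 + 7 + 4 = 22
Alice: 39426 × 6/22 = 10752.55
Bob: 39426 × 5/22 = 8960.45
Carol: 39426 × 7/22 = 12544.64
Dave: 39426 × 4/22 = 7168.36
= Alice: $10752.55, Bob: $8960.45, Carol: $12544.64, Dave: $7168.36

Alice: $10752.55, Bob: $8960.45, Carol: $12544.64, Dave: $7168.36


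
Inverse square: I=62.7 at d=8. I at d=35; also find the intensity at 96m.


I₁d₁² = I₂d₂²
I at 35m = 62.7 × (8/35)² = 62.7 × 64/1225 = 4012.8/1225 ≈ 3.2758
I at 96m = 62.7 × (8/96)² = 62.7 × 64/9216 = 4012.8/9216 ≈ 0.4354
= 3.2758 and 0.4354

3.2758 and 0.4354


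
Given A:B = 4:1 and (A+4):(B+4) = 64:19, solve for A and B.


Let A = 4k, B = 1k.
(4k + 4) / (1k + 4) = 64/19
Cross-multiply: 19(4k + 4) = 64(1k + 4)
76k + 76 = 64k + 256
76k - 64k = 256 - 76
12k = 180
k = 180/12 = 15
A = 4×15 = 60, B = 1×15 = 15
= A = 60, B = 15

A = 60, B = 15


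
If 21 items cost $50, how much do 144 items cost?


Direct proportion: y/x = constant
k = 50/21 ≈ 2.3810
y₂ = k × 144 = 50 × 144 / 21 = 7200/21
≈ 342.86

342.86


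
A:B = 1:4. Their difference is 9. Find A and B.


Let A = 1k, B = 4k.
4k - 1k = 9
3k = 9 → k = 9/3 = 3
A = 1×3 = 3, B = 4×3 = 12
= A = 3, B = 12

A = 3, B = 12


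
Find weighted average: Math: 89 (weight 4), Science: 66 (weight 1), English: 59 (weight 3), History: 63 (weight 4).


Numerator = 89×4 + 66×1 + 59×3 + 63×4
= 356 + 66 + 177 + 252
= 851
Total weight = 12
Weighted avg = 851/12
= 70.92

70.92


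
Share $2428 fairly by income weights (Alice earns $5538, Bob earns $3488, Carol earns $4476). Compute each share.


Total income = 5538 + 3488 + 4476 = $13502
Alice: $2428 × 5538/13502 = $995.87
Bob: $2428 × 3488/13502 = $627.23
Carol: $2428 × 4476/13502 = $804.90
= Alice: $995.87, Bob: $627.23, Carol: $804.90

Alice: $995.87, Bob: $627.23, Carol: $804.90


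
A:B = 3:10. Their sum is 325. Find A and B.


Let A = 3k, B = 10k.
3k + 10k = 325
13k = 325 → k = 325/13 = 25
A = 3×25 = 75, B = 10×25 = 250
= A = 75, B = 250

A = 75, B = 250


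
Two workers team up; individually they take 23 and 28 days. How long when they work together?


Rate of A = 1/23 per day
Rate of B = 1/28 per day
Combined rate = 1/23 + 1/28 = 51/644 ≈ 0.0792 per day
Days = 1 / combined rate = 644/51
≈ 12.63 days

12.63 days


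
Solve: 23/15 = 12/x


Cross multiply: 23 × x = 15 × 12
23x = 180
x = 180 / 23
= 7.83

7.83


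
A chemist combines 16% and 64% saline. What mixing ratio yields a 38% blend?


Let x parts of 16% mix with y parts of 64%.
16x + 64y = 38(x + y)
16x + 64y = 38x + 38y
x(16 - 38) = y(38 - 64)
x/y = (64 - 38)/(38 - 16) = 26/22
Simplify: 13:11
= 13:11

13:11


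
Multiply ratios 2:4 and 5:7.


Compound ratio = (2×5) : (4×7)
= 10:28
GCD = 2
= 5:14

5:14


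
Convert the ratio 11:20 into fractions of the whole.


Total parts = 11 + 20 = 31
First part: 11/31 = 11/31
Second part: 20/31 = 20/31
= 11/31 and 20/31

11/31 and 20/31


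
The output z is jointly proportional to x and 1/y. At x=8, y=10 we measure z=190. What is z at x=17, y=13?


z = k·x/y
Solve for k using the known point: k = z·y/x = 190×10/8 = 1900/8 = 237.5000
Now evaluate at x=17, y=13:
z = k × 17 / 13 = (1900 × 17) / (8 × 13) = 32300/104
≈ 310.5769

310.5769


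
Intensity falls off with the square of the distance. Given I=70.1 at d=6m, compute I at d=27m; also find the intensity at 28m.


I₁d₁² = I₂d₂²
I at 27m = 70.1 × (6/27)² = 70.1 × 36/729 = 2523.6/729 ≈ 3.4617
I at 28m = 70.1 × (6/28)² = 70.1 × 36/784 = 2523.6/784 ≈ 3.2189
= 3.4617 and 3.2189

3.4617 and 3.2189


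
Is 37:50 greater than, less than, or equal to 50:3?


37/50 = 0.7400
50/3 = 16.6667
0.7400 < 16.6667, so 37:50 is less
= less than

less than


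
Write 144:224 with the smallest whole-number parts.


GCD(144, 224) = 16
144/16 : 224/16
= 9:14

9:14


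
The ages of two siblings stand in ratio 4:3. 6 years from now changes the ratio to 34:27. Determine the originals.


Let A = 4k, B = 3k.
(4k + 6) / (3k + 6) = 34/27
Cross-multiply: 27(4k + 6) = 34(3k + 6)
108k + 162 = 102k + 204
108k - 102k = 204 - 162
6k = 42
k = 42/6 = 7
A = 4×7 = 28, B = 3×7 = 21
= A = 28, B = 21

A = 28, B = 21


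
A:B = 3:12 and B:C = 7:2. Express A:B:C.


Match B: multiply A:B by 7 → 21:84
Multiply B:C by 12 → 84:24
Combined: 21:84:24
GCD = 3
= 7:28:8

7:28:8


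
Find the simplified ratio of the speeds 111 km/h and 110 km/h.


Ratio = 111:110
GCD = 1
Simplified = 111:110
Time ratio (same distance) = 110:111
Speed ratio = 111:110

111:110


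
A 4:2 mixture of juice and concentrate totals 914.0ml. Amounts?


Total parts = 4 + 2 = 6
juice: 914.0 × 4/6 = 609.3ml
concentrate: 914.0 × 2/6 = 304.7ml
= 609.3ml and 304.7ml

609.3ml and 304.7ml


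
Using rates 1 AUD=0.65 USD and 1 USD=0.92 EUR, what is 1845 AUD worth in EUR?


Step 1: 1845 AUD × 0.65 = 1199.25 USD
Step 2: 1199.25 USD × 0.92 = 1103.31 EUR
Implied rate AUD→EUR = 0.65 × 0.92 = 0.5980
= 1103.31 EUR

1103.31 EUR


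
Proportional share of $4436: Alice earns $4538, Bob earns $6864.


Total income = 4538 + 6864 = $11402
Alice: $4436 × 4538/11402 = $1765.53
Bob: $4436 × 6864/11402 = $2670.47
= Alice: $1765.53, Bob: $2670.47

Alice: $1765.53, Bob: $2670.47


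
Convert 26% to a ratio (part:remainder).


26% means 26 parts out of 100; remainder = 74
Part : remainder = 26:74
GCD = 2
= 13:37

13:37


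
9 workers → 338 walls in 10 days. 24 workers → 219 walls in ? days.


Days ∝ work / workers, so d₂ = d₁ × (m₁/m₂) × (w₂/w₁)
Workers factor (inverse): 9/24 = 0.3750
Work factor (direct): 219/338 ≈ 0.6479
d₂ = 10 × 9/24 × 219/338 = (10 × 9 × 219) / (24 × 338) = 19710/8112
≈ 2.43 days

2.43 days


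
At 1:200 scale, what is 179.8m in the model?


Model size = real / scale
= 179.8 / 200
= 0.8990 m

0.8990 m


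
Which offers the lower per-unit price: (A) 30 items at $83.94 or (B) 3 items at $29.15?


Deal A: $83.94/30 = $2.7980/unit
Deal B: $29.15/3 = $9.7167/unit
A is cheaper per unit
= Deal A

Deal A


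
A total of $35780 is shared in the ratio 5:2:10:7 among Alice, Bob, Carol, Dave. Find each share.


Total parts = 5 + 2 + 10 + 7 = 24
Alice: 35780 × 5/24 = 7454.17
Bob: 35780 × 2/24 = 2981.67
Carol: 35780 × 10/24 = 14908.33
Dave: 35780 × 7/24 = 10435.83
= Alice: $7454.17, Bob: $2981.67, Carol: $14908.33, Dave: $10435.83

Alice: $7454.17, Bob: $2981.67, Carol: $14908.33, Dave: $10435.83


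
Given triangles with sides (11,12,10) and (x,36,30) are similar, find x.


Scale factor = 36/12 = 3
Missing side = 11 × 3
= 33.0

33.0


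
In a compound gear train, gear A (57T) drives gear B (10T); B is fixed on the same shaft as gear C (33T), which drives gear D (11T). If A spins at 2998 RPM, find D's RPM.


Stage 1: RPM_B = RPM_A × t_A/t_B = 2998 × 57/10 = 170886/10 = 17088.60
B and C share a shaft → RPM_C = RPM_B
Stage 2: RPM_D = RPM_C × t_C/t_D = RPM_A × (t_A×t_C)/(t_B×t_D)
Overall ratio = (57×33)/(10×11) = 1881/110
RPM_D = 2998 × 1881/110 = 5639238/110
= 51265.80 RPM

51265.80 RPM


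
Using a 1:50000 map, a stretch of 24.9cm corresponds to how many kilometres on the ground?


Real distance = map distance × scale
= 24.9cm × 50000
= 1245000 cm = 12450.0 m
= 12.450 km

12.450 km


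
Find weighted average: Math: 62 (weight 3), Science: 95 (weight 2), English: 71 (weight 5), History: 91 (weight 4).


Numerator = 62×3 + 95×2 + 71×5 + 91×4
= 186 + 190 + 355 + 364
= 1095
Total weight = 14
Weighted avg = 1095/14
= 78.21

78.21


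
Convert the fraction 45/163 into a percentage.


Percentage = (part / whole) × 100
= (45 / 163) × 100
≈ 27.61%

27.61%


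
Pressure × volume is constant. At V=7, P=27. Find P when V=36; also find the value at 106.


Inverse proportion: x × y = constant
k = 7 × 27 = 189
At x=36: k/36 = 5.25
At x=106: k/106 = 1.78
= 5.25 and 1.78

5.25 and 1.78


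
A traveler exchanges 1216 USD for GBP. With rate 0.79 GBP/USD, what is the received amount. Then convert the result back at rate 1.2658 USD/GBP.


Amount × rate = 1216 × 0.79 = 960.64 GBP
Round-trip: 960.64 × 1.2658 = 1215.98 USD
= 960.64 GBP, then 1215.98 USD

960.64 GBP, then 1215.98 USD


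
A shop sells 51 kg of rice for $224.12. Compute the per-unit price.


Unit rate = total / quantity
= 224.12 / 51
= $4.39 per unit

$4.39 per unit


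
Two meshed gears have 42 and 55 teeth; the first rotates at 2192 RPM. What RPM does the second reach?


Gear ratio = 42:55 = 42:55
RPM_B = RPM_A × (teeth_A / teeth_B)
= 2192 × (42/55)
= 1673.9 RPM

1673.9 RPM


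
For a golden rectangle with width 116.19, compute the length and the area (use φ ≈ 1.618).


φ = (1 + √5) / 2 ≈ 1.618
Length = width × φ = 116.19 × 1.618 = 187.99542
≈ 188.00
Area = width × length = 116.19 × 187.99542 = 21843.1878498 ≈ 21843.19
= Length: 188.00, Area: 21843.19

Length: 188.00, Area: 21843.19


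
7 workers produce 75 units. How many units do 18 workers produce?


Direct proportion: y/x = constant
k = 75/7 ≈ 10.7143
y₂ = k × 18 = 75 × 18 / 7 = 1350/7
≈ 192.86

192.86


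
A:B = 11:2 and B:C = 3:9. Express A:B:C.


Match B: multiply A:B by 3 → 33:6
Multiply B:C by 2 → 6:18
Combined: 33:6:18
GCD = 3
= 11:2:6

11:2:6


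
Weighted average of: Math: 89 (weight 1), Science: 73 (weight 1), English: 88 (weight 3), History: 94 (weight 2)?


Numerator = 89×1 + 73×1 + 88×3 + 94×2
= 89 + 73 + 264 + 188
= 614
Total weight = 7
Weighted avg = 614/7
= 87.71

87.71


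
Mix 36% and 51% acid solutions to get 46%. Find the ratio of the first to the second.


Let x parts of 36% mix with y parts of 51%.
36x + 51y = 46(x + y)
36x + 51y = 46x + 46y
x(36 - 46) = y(46 - 51)
x/y = (51 - 46)/(46 - 36) = 5/10
Simplify: 1:2
= 1:2

1:2


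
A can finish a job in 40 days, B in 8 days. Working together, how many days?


Rate of A = 1/40 per day
Rate of B = 1/8 per day
Combined rate = 1/40 + 1/8 = 48/320 = 0.1500 per day
Days = 1 / combined rate = 320/48
≈ 6.67 days

6.67 days


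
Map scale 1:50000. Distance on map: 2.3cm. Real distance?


Real distance = map distance × scale
= 2.3cm × 50000
= 115000 cm = 1150.0 m
= 1.150 km

1.150 km


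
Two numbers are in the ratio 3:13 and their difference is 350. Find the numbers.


Let A = 3k, B = 13k.
13k - 3k = 350
10k = 350 → k = 350/10 = 35
A = 3×35 = 105, B = 13×35 = 455
= A = 105, B = 455

A = 105, B = 455


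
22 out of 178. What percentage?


Percentage = (part / whole) × 100
= (22 / 178) × 100
≈ 12.36%

12.36%


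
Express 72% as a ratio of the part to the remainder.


72% means 72 parts out of 100; remainder = 28
Part : remainder = 72:28
GCD = 4
= 18:7

18:7


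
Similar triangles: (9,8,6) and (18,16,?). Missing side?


Scale factor = 18/9 = 2
Missing side = 6 × 2
= 12.0

12.0


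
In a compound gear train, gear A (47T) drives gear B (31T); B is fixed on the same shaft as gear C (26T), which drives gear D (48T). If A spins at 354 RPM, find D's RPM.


Stage 1: RPM_B = RPM_A × t_A/t_B = 354 × 47/31 = 16638/31 ≈ 536.71
B and C share a shaft → RPM_C = RPM_B
Stage 2: RPM_D = RPM_C × t_C/t_D = RPM_A × (t_A×t_C)/(t_B×t_D)
Overall ratio = (47×26)/(31×48) = 1222/1488
RPM_D = 354 × 1222/1488 = 432588/1488
≈ 290.72 RPM

290.72 RPM


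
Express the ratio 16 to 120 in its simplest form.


GCD(16, 120) = 8
16/8 : 120/8
= 2:15

2:15


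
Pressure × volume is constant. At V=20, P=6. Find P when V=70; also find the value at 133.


Inverse proportion: x × y = constant
k = 20 × 6 = 120
At x=70: k/70 = 1.71
At x=133: k/133 = 0.90
= 1.71 and 0.90

1.71 and 0.90


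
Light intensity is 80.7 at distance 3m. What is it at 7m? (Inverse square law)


I₁d₁² = I₂d₂²
I₂ = I₁ × (d₁/d₂)²
= 80.7 × (3/7)²
= 80.7 × 9/49
= 726.3/49
≈ 14.8224

14.8224


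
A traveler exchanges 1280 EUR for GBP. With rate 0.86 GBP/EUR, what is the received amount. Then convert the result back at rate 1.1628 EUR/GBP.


Amount × rate = 1280 × 0.86 = 1100.80 GBP
Round-trip: 1100.80 × 1.1628 = 1280.01 EUR
= 1100.80 GBP, then 1280.01 EUR

1100.80 GBP, then 1280.01 EUR


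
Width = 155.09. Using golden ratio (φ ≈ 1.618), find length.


φ = (1 + √5) / 2 ≈ 1.618
Length = width × φ = 155.09 × 1.618 = 250.93562
≈ 250.94

250.94


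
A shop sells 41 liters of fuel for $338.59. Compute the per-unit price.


Unit rate = total / quantity
= 338.59 / 41
= $8.26 per unit

$8.26 per unit


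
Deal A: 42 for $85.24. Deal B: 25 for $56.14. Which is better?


Deal A: $85.24/42 = $2.0295/unit
Deal B: $56.14/25 = $2.2456/unit
A is cheaper per unit
= Deal A

Deal A


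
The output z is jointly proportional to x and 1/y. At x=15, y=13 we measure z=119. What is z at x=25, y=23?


z = k·x/y
Solve for k using the known point: k = z·y/x = 119×13/15 = 1547/15 ≈ 103.1333
Now evaluate at x=25, y=23:
z = k × 25 / 23 = (1547 × 25) / (15 × 23) = 38675/345
≈ 112.1014

112.1014


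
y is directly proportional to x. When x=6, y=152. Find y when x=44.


Direct proportion: y/x = constant
k = 152/6 ≈ 25.3333
y₂ = k × 44 = 152 × 44 / 6 = 6688/6
≈ 1114.67

1114.67


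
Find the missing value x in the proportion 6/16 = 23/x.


Cross multiply: 6 × x = 16 × 23
6x = 368
x = 368 / 6
= 61.33

61.33


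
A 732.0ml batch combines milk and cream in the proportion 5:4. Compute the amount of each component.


Total parts = 5 + 4 = 9
milk: 732.0 × 5/9 = 406.7ml
cream: 732.0 × 4/9 = 325.3ml
= 406.7ml and 325.3ml

406.7ml and 325.3ml


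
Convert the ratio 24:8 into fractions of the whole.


Total parts = 24 + 8 = 32
First part: 24/32 = 3/4
Second part: 8/32 = 1/4
= 3/4 and 1/4

3/4 and 1/4


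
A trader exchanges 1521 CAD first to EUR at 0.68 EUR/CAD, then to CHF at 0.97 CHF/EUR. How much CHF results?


Step 1: 1521 CAD × 0.68 = 1034.28 EUR
Step 2: 1034.28 EUR × 0.97 = 1003.25 CHF
Implied rate CAD→CHF = 0.68 × 0.97 = 0.6596
= 1003.25 CHF

1003.25 CHF


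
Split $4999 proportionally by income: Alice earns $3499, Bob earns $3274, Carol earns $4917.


Total income = 3499 + 3274 + 4917 = $11690
Alice: $4999 × 3499/11690 = $1496.28
Bob: $4999 × 3274/11690 = $1400.06
Carol: $4999 × 4917/11690 = $2102.66
= Alice: $1496.28, Bob: $1400.06, Carol: $2102.66

Alice: $1496.28, Bob: $1400.06, Carol: $2102.66


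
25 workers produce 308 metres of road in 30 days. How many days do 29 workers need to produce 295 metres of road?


Days ∝ work / workers, so d₂ = d₁ × (m₁/m₂) × (w₂/w₁)
Workers factor (inverse): 25/29 ≈ 0.8621
Work factor (direct): 295/308 ≈ 0.9578
d₂ = 30 × 25/29 × 295/308 = (30 × 25 × 295) / (29 × 308) = 221250/8932
≈ 24.77 days

24.77 days


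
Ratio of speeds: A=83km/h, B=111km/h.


Ratio = 83:111
GCD = 1
Simplified = 83:111
Time ratio (same distance) = 111:83
Speed ratio = 83:111

83:111


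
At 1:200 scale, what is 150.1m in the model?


Model size = real / scale
= 150.1 / 200
= 0.7505 m

0.7505 m


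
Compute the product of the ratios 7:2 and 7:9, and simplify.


Compound ratio = (7×7) : (2×9)
= 49:18
GCD = 1
= 49:18

49:18


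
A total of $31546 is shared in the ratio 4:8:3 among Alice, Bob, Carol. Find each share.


Total parts = 4 + 8 + 3 = 15
Alice: 31546 × 4/15 = 8412.27
Bob: 31546 × 8/15 = 16824.53
Carol: 31546 × 3/15 = 6309.20
= Alice: $8412.27, Bob: $16824.53, Carol: $6309.20

Alice: $8412.27, Bob: $16824.53, Carol: $6309.20


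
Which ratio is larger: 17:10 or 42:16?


17/10 = 1.7000
42/16 = 2.6250
1.7000 < 2.6250, so 17:10 is less
= 42:16

42:16


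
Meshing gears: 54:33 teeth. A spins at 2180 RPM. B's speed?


Gear ratio = 54:33 = 18:11
RPM_B = RPM_A × (teeth_A / teeth_B)
= 2180 × (54/33)
= 3567.3 RPM

3567.3 RPM


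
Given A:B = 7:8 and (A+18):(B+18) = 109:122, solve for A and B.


Let A = 7k, B = 8k.
(7k + 18) / (8k + 18) = 109/122
Cross-multiply: 122(7k + 18) = 109(8k + 18)
854k + 2196 = 872k + 1962
854k - 872k = 1962 - 2196
-18k = -234
k = -234/-18 = 13
A = 7×13 = 91, B = 8×13 = 104
= A = 91, B = 104

A = 91, B = 104


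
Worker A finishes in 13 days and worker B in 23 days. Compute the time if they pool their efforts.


Rate of A = 1/13 per day
Rate of B = 1/23 per day
Combined rate = 1/13 + 1/23 = 36/299 ≈ 0.1204 per day
Days = 1 / combined rate = 299/36
≈ 8.31 days

8.31 days


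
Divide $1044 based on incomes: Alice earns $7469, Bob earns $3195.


Total income = 7469 + 3195 = $10664
Alice: $1044 × 7469/10664 = $731.21
Bob: $1044 × 3195/10664 = $312.79
= Alice: $731.21, Bob: $312.79

Alice: $731.21, Bob: $312.79


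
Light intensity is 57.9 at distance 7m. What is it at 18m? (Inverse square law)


I₁d₁² = I₂d₂²
I₂ = I₁ × (d₁/d₂)²
= 57.9 × (7/18)²
= 57.9 × 49/324
= 2837.1/324
≈ 8.7565

8.7565


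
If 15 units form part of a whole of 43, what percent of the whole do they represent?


Percentage = (part / whole) × 100
= (15 / 43) × 100
≈ 34.88%

34.88%


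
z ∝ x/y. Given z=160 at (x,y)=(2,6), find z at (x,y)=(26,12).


z = k·x/y
Solve for k using the known point: k = z·y/x = 160×6/2 = 960/2 = 480.0000
Now evaluate at x=26, y=12:
z = k × 26 / 12 = (960 × 26) / (2 × 12) = 24960/24
= 1040.0000

1040.0000


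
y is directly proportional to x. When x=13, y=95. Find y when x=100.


Direct proportion: y/x = constant
k = 95/13 ≈ 7.3077
y₂ = k × 100 = 95 × 100 / 13 = 9500/13
≈ 730.77

730.77


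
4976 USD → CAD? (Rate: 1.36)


Amount × rate = 4976 × 1.36
= 6767.36 CAD

6767.36 CAD


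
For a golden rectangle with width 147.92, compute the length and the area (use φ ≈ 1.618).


φ = (1 + √5) / 2 ≈ 1.618
Length = width × φ = 147.92 × 1.618 = 239.33456
≈ 239.33
Area = width × length = 147.92 × 239.33456 = 35402.3681152 ≈ 35402.37
= Length: 239.33, Area: 35402.37

Length: 239.33, Area: 35402.37


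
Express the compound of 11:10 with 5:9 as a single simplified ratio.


Compound ratio = (11×5) : (10×9)
= 55:90
GCD = 5
= 11:18

11:18


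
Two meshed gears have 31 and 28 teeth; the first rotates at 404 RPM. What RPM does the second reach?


Gear ratio = 31:28 = 31:28
RPM_B = RPM_A × (teeth_A / teeth_B)
= 404 × (31/28)
= 447.3 RPM

447.3 RPM


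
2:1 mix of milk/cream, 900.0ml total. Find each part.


Total parts = 2 + 1 = 3
milk: 900.0 × 2/3 = 600.0ml
cream: 900.0 × 1/3 = 300.0ml
= 600.0ml and 300.0ml

600.0ml and 300.0ml


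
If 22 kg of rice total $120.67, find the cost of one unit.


Unit rate = total / quantity
= 120.67 / 22
= $5.49 per unit

$5.49 per unit


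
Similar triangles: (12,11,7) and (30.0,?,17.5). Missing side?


Scale factor = 30.0/12 = 2.5
Missing side = 11 × 2.5
= 27.5

27.5


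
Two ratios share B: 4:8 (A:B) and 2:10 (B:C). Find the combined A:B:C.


Match B: multiply A:B by 2 → 8:16
Multiply B:C by 8 → 16:80
Combined: 8:16:80
GCD = 8
= 1:2:10

1:2:10


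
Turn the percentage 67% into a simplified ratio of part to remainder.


67% means 67 parts out of 100; remainder = 33
Part : remainder = 67:33
GCD = 1
= 67:33

67:33


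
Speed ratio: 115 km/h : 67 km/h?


Ratio = 115:67
GCD = 1
Simplified = 115:67
Time ratio (same distance) = 67:115
Speed ratio = 115:67

115:67


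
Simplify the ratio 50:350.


GCD(50, 350) = 50
50/50 : 350/50
= 1:7

1:7


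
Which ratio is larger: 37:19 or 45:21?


37/19 = 1.9474
45/21 = 2.1429
1.9474 < 2.1429, so 37:19 is less
= 45:21

45:21


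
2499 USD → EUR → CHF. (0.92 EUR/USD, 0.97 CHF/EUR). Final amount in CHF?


Step 1: 2499 USD × 0.92 = 2299.08 EUR
Step 2: 2299.08 EUR × 0.97 = 2230.11 CHF
Implied rate USD→CHF = 0.92 × 0.97 = 0.8924
= 2230.11 CHF

2230.11 CHF


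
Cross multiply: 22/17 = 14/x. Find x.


Cross multiply: 22 × x = 17 × 14
22x = 238
x = 238 / 22
= 10.82

10.82
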